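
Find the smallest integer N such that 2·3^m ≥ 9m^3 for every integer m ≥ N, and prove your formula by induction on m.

At m = 6: 1458 < 1944, so the inequality fails and N ≥ 7. We prove 2·3^m ≥ 9m^3 for all m ≥ 7.
When m = 7: 2·3^m = 4374 and 9m^3 = 3087, so 4374 ≥ 3087.
Inductive step: suppose the statement holds for some j ≥ 7, so 2·3^j ≥ 9j^3.
Then 2·3^(j + 1) = 3·(2·3^j) ≥ 3·(9j^3).
Also, for j ≥ 7 we have 3·(9j^3) ≥ 9(j+1)^3, since 3 ≥ (1 + 1/j)^3 for all j ≥ 7.
Combining, 2·3^(j + 1) ≥ 9(j+1)^3.
Hence, by induction on m, the claim holds for every m ≥ 7.
Hence the smallest such N is 7.

N = 7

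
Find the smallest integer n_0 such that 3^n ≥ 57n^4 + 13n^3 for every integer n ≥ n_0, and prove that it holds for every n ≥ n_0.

At n = 13: 1594323 < 1656538, so the inequality fails and n_0 ≥ 14. We prove 3^n ≥ 57n^4 + 13n^3 for all n ≥ 14.
When n = 14: 3^n = 4782969 and 57n^4 + 13n^3 = 2225384, so 4782969 ≥ 2225384.
Inductive step: suppose the statement holds for some p ≥ 14, so 3^p ≥ 57p^4 + 13p^3.
Then 3^(p + 1) = 3·(3^p) ≥ 3·(57p^4 + 13p^3).
Also, for p ≥ 14 we have 3·(57p^4 + 13p^3) ≥ 57(p+1)^4 + 13(p+1)^3, since 3·(57p^4 + 13p^3) − (57(p+1)^4 + 13(p+1)^3) = 114p^4 - 202p^3 - 381p^2 - 267p - 70, which is nonnegative for all p ≥ 14.
Combining, 3^(p + 1) ≥ 57(p+1)^4 + 13(p+1)^3.
This completes the induction.
Hence the smallest such n_0 is 14.

n_0 = 14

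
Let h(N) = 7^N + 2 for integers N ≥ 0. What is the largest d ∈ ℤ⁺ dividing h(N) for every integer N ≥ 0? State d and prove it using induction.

Computing the first values: h(0) = 3 and h(1) = 9; gcd(3, 9) = 3, so d ≤ 3.
We prove 3 | 7^N + 2 for all N ≥ 0 by induction on N.
Base case (N = 0): h(0) = 3 = 3·(1), so 3 | h(0).
Suppose the result is true for N = p, i.e. 3 | h(p). Then
h(p+1) = 7^(p+1) + 2 = 7·(7^p + 2) - 12 = 7·h(p) - 12. The first term is divisible by 3 by the inductive hypothesis, and -12 is divisible by 3. Hence 3 | h(p+1).
This completes the induction.
Therefore the largest such d is 3.

d = 3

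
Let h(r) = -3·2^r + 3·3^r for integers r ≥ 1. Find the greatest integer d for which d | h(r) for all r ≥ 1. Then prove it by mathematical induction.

Computing the first values: h(1) = 3 and h(2) = 15; gcd(3, 15) = 3, so d ≤ 3.
We prove 3 | -3·2^r + 3·3^r for all r ≥ 1 by induction on r.
Base step (r = 1): h(1) = 3 = 3·(1), so 3 | h(1).
Suppose the result is true for r = m, i.e. 3 | h(m). Then
h(m+1) − 3·h(m) = (-3·2^(m+1) + 3·3^(m+1)) − 3·(-3·2^m + 3·3^m) = (-3)·2^m·(2 − 3) = (3)·2^m. Since 3 | h(m) by the inductive hypothesis, 3 | 3·h(m); and 3 | 3 since 3 = 3·1. Therefore 3 | h(m+1).
This completes the induction.
Therefore the largest such d is 3.

d = 3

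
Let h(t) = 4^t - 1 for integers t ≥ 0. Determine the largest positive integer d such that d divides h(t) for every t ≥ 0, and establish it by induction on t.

d = 3

Computing the first values: h(0) = 0 and h(1) = 3; gcd(0, 3) = 3, so d ≤ 3.
We prove 3 | 4^t - 1 for all t ≥ 0 by induction on t.
When t = 0: h(0) = 0 = 3·(0), so 3 | h(0).
Inductive step: suppose the statement holds for some m ≥ 0, i.e. 3 | h(m). Then
h(m+1) = 4^(m+1) - 1 = 4·(4^m - 1) + 3 = 4·h(m) + 3. The first term is divisible by 3 by the inductive hypothesis, and 3 is divisible by 3. Hence 3 | h(m+1).
By induction, the statement is established for all t ≥ 0.
Therefore the largest such d is 3.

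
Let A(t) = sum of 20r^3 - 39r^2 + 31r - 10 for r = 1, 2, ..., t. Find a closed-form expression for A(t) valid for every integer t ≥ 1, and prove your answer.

A(t) = t(5t^3 - 3t^2 + t - 1)

We claim A(t) = t(5t^3 - 3t^2 + t - 1) for all t ≥ 1.
When t = 1: A(1) = 2, and the closed form gives 2. They agree.
Inductive step: assume the claim holds for t = r, so A(r) = r(5r^3 - 3r^2 + r - 1).
Then A(r+1) = A(r) + (20r^3 + 21r^2 + 13r + 2) = (r(5r^3 - 3r^2 + r - 1)) + (20r^3 + 21r^2 + 13r + 2).
Simplifying, A(r+1) = (r + 1)(5r^3 + 12r^2 + 10r + 2) = (r+1)(5(r+1)^3 - 3(r+1)^2 + (r+1) - 1),
which is the closed form with t = r+1.
This completes the induction.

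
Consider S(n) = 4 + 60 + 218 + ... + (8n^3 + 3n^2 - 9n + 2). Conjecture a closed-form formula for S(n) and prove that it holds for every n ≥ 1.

We claim S(n) = n(2n^3 + 5n^2 - n - 2) for all n ≥ 1.
When n = 1: S(1) = 4, and the closed form gives 4. They agree.
Suppose the result is true for n = j, so S(j) = j(2j^3 + 5j^2 - j - 2).
Then S(j+1) = S(j) + (8j^3 + 27j^2 + 21j + 4) = (j(2j^3 + 5j^2 - j - 2)) + (8j^3 + 27j^2 + 21j + 4).
Simplifying, S(j+1) = (j + 1)(2j^3 + 11j^2 + 15j + 4) = (j+1)(2(j+1)^3 + 5(j+1)^2 - (j+1) - 2),
which is the closed form with n = j+1.
This completes the induction.

S(n) = n(2n^3 + 5n^2 - n - 2)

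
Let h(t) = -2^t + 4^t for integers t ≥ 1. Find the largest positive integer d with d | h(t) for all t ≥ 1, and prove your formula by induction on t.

Computing the first values: h(1) = 2 and h(2) = 12; gcd(2, 12) = 2, so d ≤ 2.
We prove 2 | -2^t + 4^t for all t ≥ 1 by induction on t.
Base case (t = 1): h(1) = 2 = 2·(1), so 2 | h(1).
Inductive step: suppose the statement holds for some r ≥ 1, i.e. 2 | h(r). Then
4^{r+1} − 2^{r+1} = 4·4^r − 2·2^r = 4·(4^r − 2^r) + (2)·2^r. The first term is divisible by 2 by the inductive hypothesis, and the second term (2)·2^r is divisible by 2 since 2 | 2. Hence 2 | h(r+1).
By the principle of mathematical induction, the result holds for all t ≥ 1.
Therefore the largest such d is 2.

d = 2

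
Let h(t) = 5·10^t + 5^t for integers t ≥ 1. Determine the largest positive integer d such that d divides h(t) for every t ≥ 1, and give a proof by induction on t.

Computing the first values: h(1) = 55 and h(2) = 525; gcd(55, 525) = 5, so d ≤ 5.
We prove 5 | 5·10^t + 5^t for all t ≥ 1 by induction on t.
Base case (t = 1): h(1) = 55 = 5·(11), so 5 | h(1).
For the inductive step, assume it holds for an arbitrary r ≥ 1, i.e. 5 | h(r). Then
h(r+1) − 10·h(r) = (5·10^(r+1) + 5^(r+1)) − 10·(5·10^r + 5^r) = (1)·5^r·(5 − 10) = (-5)·5^r. Since 5 | h(r) by the inductive hypothesis, 5 | 10·h(r); and 5 | -5 since -5 = 5·-1. Therefore 5 | h(r+1).
By induction, the statement is established for all t ≥ 1.
Therefore the largest such d is 5.

d = 5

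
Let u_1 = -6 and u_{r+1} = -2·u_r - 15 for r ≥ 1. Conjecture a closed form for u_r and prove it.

Computing the first terms: u_1 = -6, u_2 = -3, u_3 = -9. This suggests u_r = -(-2)^(r - 1) - 5.
Base case (r = 1): the formula gives -6 = -6 = u_1.
Inductive step: suppose the statement holds for some j ≥ 1, so u_j = -(-2)^(j - 1) - 5.
Then u_{j+1} = -2·u_j - 15 = -2·(-(-2)^(j - 1) - 5) - 15 = -(-2)^j - 5 = -(-2)^((j+1) - 1) - 5,
which is the claimed formula at r = j+1.
Hence, by induction on r, the claim holds for every r ≥ 1.

u_r = -(-2)^(r - 1) - 5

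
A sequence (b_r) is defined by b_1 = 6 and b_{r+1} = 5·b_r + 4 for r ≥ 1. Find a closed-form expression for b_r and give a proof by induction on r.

Computing the first terms: b_1 = 6, b_2 = 34, b_3 = 174. This suggests b_r = 7·5^(r - 1) - 1.
For the base case r = 1: the formula gives 6 = 6 = b_1.
Suppose the result is true for r = k, so b_k = 7·5^(k - 1) - 1.
Then b_{k+1} = 5·b_k + 4 = 5·(7·5^(k - 1) - 1) + 4 = 7·5^k - 1 = 7·5^((k+1) - 1) - 1,
which is the claimed formula at r = k+1.
By induction, the statement is established for all r ≥ 1.

b_r = 7·5^(r - 1) - 1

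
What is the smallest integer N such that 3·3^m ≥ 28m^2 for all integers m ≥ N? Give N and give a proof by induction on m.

At m = 4: 243 < 448, so the inequality fails and N ≥ 5. We prove 3·3^m ≥ 28m^2 for all m ≥ 5.
Base step (m = 5): 3·3^m = 729 and 28m^2 = 700, so 729 ≥ 700.
Suppose the result is true for m = p, so 3·3^p ≥ 28p^2.
Then 3·3^(p + 1) = 3·(3·3^p) ≥ 3·(28p^2).
Also, for p ≥ 5 we have 3·(28p^2) ≥ 28(p+1)^2, since 3 ≥ (1 + 1/p)^2 for all p ≥ 5.
Combining, 3·3^(p + 1) ≥ 28(p+1)^2.
By induction, the statement is established for all m ≥ 5.
Hence the smallest such N is 5.

N = 5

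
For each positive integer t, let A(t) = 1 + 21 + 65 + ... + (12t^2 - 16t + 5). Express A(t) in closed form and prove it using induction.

A(t) = t(4t^2 - 2t - 1)

We claim A(t) = t(4t^2 - 2t - 1) for all t ≥ 1.
Base step (t = 1): A(1) = 1, and the closed form gives 1. They agree.
Inductive step: suppose the statement holds for some m ≥ 1, so A(m) = m(4m^2 - 2m - 1).
Then A(m+1) = A(m) + (12m^2 + 8m + 1) = (m(4m^2 - 2m - 1)) + (12m^2 + 8m + 1).
Simplifying, A(m+1) = (m + 1)(4m^2 + 6m + 1) = (m+1)(4(m+1)^2 - 2(m+1) - 1),
which is the closed form with t = m+1.
By induction, the statement is established for all t ≥ 1.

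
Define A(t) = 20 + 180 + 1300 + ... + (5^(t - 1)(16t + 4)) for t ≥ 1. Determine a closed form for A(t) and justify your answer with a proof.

A(t) = 4·5^t·t

We claim A(t) = 4·5^t·t for all t ≥ 1.
For the base case t = 1: A(1) = 20, and the closed form gives 20. They agree.
Suppose the result is true for t = k, so A(k) = 4·5^k·k.
Then A(k+1) = A(k) + (5^k(16k + 20)) = (4·5^k·k) + (5^k(16k + 20)).
Simplifying, A(k+1) = 20·5^k(k + 1) = 4·5^(k+1)·(k+1),
which is the closed form with t = k+1.
By the principle of mathematical induction, the result holds for all t ≥ 1.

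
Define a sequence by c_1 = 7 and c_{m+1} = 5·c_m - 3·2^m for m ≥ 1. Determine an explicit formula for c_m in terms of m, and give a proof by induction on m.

c_m = 2^m + 5^m

Computing the first terms: c_1 = 7, c_2 = 29, c_3 = 133. This suggests c_m = 2^m + 5^m.
For the base case m = 1: the formula gives 7 = 7 = c_1.
Inductive step: suppose the statement holds for some p ≥ 1, so c_p = 2^p + 5^p.
Then c_{p+1} = 5·c_p - 3·2^p = 5·(2^p + 5^p) - 3·2^p = 2^(p + 1) + 5^(p + 1),
which is the claimed formula at m = p+1.
Hence, by induction on m, the claim holds for every m ≥ 1.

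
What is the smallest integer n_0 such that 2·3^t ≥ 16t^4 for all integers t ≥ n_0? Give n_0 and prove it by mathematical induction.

At t = 10: 118098 < 160000, so the inequality fails and n_0 ≥ 11. We prove 2·3^t ≥ 16t^4 for all t ≥ 11.
Base case (t = 11): 2·3^t = 354294 and 16t^4 = 234256, so 354294 ≥ 234256.
Suppose the result is true for t = p, so 2·3^p ≥ 16p^4.
Then 2·3^(p + 1) = 3·(2·3^p) ≥ 3·(16p^4).
Also, for p ≥ 11 we have 3·(16p^4) ≥ 16(p+1)^4, since 3 ≥ (1 + 1/p)^4 for all p ≥ 11.
Combining, 2·3^(p + 1) ≥ 16(p+1)^4.
By the principle of mathematical induction, the result holds for all t ≥ 11.
Hence the smallest such n_0 is 11.

n_0 = 11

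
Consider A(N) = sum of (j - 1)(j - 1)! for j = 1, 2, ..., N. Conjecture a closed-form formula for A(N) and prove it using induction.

We claim A(N) = N! - 1 for all N ≥ 1.
When N = 1: A(1) = 0, and the closed form gives 0. They agree.
Suppose the result is true for N = j, so A(j) = j! - 1.
Then A(j+1) = A(j) + (j·j!) = (j! - 1) + (j·j!).
Simplifying, A(j+1) = (j+1)! - 1,
which is the closed form with N = j+1.
Hence, by induction on N, the claim holds for every N ≥ 1.

A(N) = N! - 1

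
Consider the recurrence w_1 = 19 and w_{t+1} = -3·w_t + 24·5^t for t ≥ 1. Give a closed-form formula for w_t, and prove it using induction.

Computing the first terms: w_1 = 19, w_2 = 63, w_3 = 411. This suggests w_t = 4(-3)^(t - 1) + 3·5^t.
For the base case t = 1: the formula gives 19 = 19 = w_1.
For the inductive step, assume it holds for an arbitrary r ≥ 1, so w_r = 4(-3)^(r - 1) + 3·5^r.
Then w_{r+1} = -3·w_r + 24·5^r = -3·(4(-3)^(r - 1) + 3·5^r) + 24·5^r = 4(-3)^r + 3·5^(r + 1) = 4(-3)^((r+1) - 1) + 3·5^(r+1),
which is the claimed formula at t = r+1.
This completes the induction.

w_t = 4(-3)^(t - 1) + 3·5^t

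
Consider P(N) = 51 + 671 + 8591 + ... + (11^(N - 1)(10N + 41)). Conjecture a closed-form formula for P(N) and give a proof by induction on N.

P(N) = 11^N(N + 4) - 4

We claim P(N) = 11^N(N + 4) - 4 for all N ≥ 1.
Base case (N = 1): P(1) = 51, and the closed form gives 51. They agree.
Suppose the result is true for N = r, so P(r) = 11^r(r + 4) - 4.
Then P(r+1) = P(r) + (11^r(10r + 51)) = (11^r(r + 4) - 4) + (11^r(10r + 51)).
Simplifying, P(r+1) = 11·11^r·r + 55·11^r - 4 = 11^(r+1)((r+1) + 4) - 4,
which is the closed form with N = r+1.
Hence, by induction on N, the claim holds for every N ≥ 1.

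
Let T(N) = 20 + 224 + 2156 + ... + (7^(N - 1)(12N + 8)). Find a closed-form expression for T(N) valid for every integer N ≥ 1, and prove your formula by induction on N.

We claim T(N) = 7^N(2N + 1) - 1 for all N ≥ 1.
For the base case N = 1: T(1) = 20, and the closed form gives 20. They agree.
Inductive step: suppose the statement holds for some j ≥ 1, so T(j) = 7^j(2j + 1) - 1.
Then T(j+1) = T(j) + (7^j(12j + 20)) = (7^j(2j + 1) - 1) + (7^j(12j + 20)).
Simplifying, T(j+1) = 14·7^j·j + 21·7^j - 1 = 7^(j+1)(2(j+1) + 1) - 1,
which is the closed form with N = j+1.
By the principle of mathematical induction, the result holds for all N ≥ 1.

T(N) = 7^N(2N + 1) - 1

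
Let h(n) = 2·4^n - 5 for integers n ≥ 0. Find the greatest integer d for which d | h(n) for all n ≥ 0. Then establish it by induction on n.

Computing the first values: h(0) = -3 and h(1) = 3; gcd(-3, 3) = 3, so d ≤ 3.
We prove 3 | 2·4^n - 5 for all n ≥ 0 by induction on n.
Base step (n = 0): h(0) = -3 = 3·(-1), so 3 | h(0).
Inductive step: suppose the statement holds for some r ≥ 0, i.e. 3 | h(r). Then
h(r+1) = 2·4^(r+1) - 5 = 4·(2·4^r - 5) + 15 = 4·h(r) + 15. The first term is divisible by 3 by the inductive hypothesis, and 15 is divisible by 3. Hence 3 | h(r+1).
Hence, by induction on n, the claim holds for every n ≥ 0.
Therefore the largest such d is 3.

d = 3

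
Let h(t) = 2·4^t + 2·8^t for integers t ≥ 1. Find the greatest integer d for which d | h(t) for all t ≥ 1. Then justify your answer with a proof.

Computing the first values: h(1) = 24 and h(2) = 160; gcd(24, 160) = 8, so d ≤ 8.
We prove 8 | 2·4^t + 2·8^t for all t ≥ 1 by induction on t.
Base case (t = 1): h(1) = 24 = 8·(3), so 8 | h(1).
Suppose the result is true for t = j, i.e. 8 | h(j). Then
h(j+1) − 8·h(j) = (2·4^(j+1) + 2·8^(j+1)) − 8·(2·4^j + 2·8^j) = (2)·4^j·(4 − 8) = (-8)·4^j. Since 8 | h(j) by the inductive hypothesis, 8 | 8·h(j); and 8 | -8 since -8 = 8·-1. Therefore 8 | h(j+1).
By the principle of mathematical induction, the result holds for all t ≥ 1.
Therefore the largest such d is 8.

d = 8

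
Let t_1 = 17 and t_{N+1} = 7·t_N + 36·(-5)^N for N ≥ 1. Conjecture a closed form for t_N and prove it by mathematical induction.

Computing the first terms: t_1 = 17, t_2 = -61, t_3 = 473. This suggests t_N = -3(-5)^N + 2·7^(N - 1).
Base step (N = 1): the formula gives 17 = 17 = t_1.
Inductive step: assume the claim holds for N = p, so t_p = -3(-5)^p + 2·7^(p - 1).
Then t_{p+1} = 7·t_p + 36·(-5)^p = 7·(-3(-5)^p + 2·7^(p - 1)) + 36·(-5)^p = -3(-5)^(p + 1) + 2·7^p = -3(-5)^(p+1) + 2·7^((p+1) - 1),
which is the claimed formula at N = p+1.
By induction, the statement is established for all N ≥ 1.

t_N = -3(-5)^N + 2·7^(N - 1)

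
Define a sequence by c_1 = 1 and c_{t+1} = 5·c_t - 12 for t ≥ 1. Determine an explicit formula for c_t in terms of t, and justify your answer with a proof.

Computing the first terms: c_1 = 1, c_2 = -7, c_3 = -47. This suggests c_t = -2·5^(t - 1) + 3.
For the base case t = 1: the formula gives 1 = 1 = c_1.
Inductive step: suppose the statement holds for some p ≥ 1, so c_p = -2·5^(p - 1) + 3.
Then c_{p+1} = 5·c_p - 12 = 5·(-2·5^(p - 1) + 3) - 12 = -2·5^p + 3 = -2·5^((p+1) - 1) + 3,
which is the claimed formula at t = p+1.
By induction, the statement is established for all t ≥ 1.

c_t = -2·5^(t - 1) + 3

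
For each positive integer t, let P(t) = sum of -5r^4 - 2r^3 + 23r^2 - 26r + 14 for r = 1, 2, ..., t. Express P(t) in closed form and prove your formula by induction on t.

We claim P(t) = -t(t^4 + 3t^3 - 5t^2 + 2t - 5) for all t ≥ 1.
For the base case t = 1: P(1) = 4, and the closed form gives 4. They agree.
Suppose the result is true for t = r, so P(r) = r(-r^4 - 3r^3 + 5r^2 - 2r + 5).
Then P(r+1) = P(r) + (-5r^4 - 22r^3 - 13r^2 - 6r + 4) = (r(-r^4 - 3r^3 + 5r^2 - 2r + 5)) + (-5r^4 - 22r^3 - 13r^2 - 6r + 4).
Simplifying, P(r+1) = -(r + 1)(r^4 + 7r^3 + 10r^2 + 5r - 4) = -(r+1)((r+1)^4 + 3(r+1)^3 - 5(r+1)^2 + 2(r+1) - 5),
which is the closed form with t = r+1.
By induction, the statement is established for all t ≥ 1.

P(t) = -t(t^4 + 3t^3 - 5t^2 + 2t - 5)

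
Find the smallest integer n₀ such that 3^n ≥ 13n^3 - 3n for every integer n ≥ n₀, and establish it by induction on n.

n₀ = 9

At n = 8: 6561 < 6632, so the inequality fails and n₀ ≥ 9. We prove 3^n ≥ 13n^3 - 3n for all n ≥ 9.
When n = 9: 3^n = 19683 and 13n^3 - 3n = 9450, so 19683 ≥ 9450.
For the inductive step, assume it holds for an arbitrary r ≥ 9, so 3^r ≥ 13r^3 - 3r.
Then 3^(r + 1) = 3·(3^r) ≥ 3·(13r^3 - 3r).
Also, for r ≥ 9 we have 3·(13r^3 - 3r) ≥ 13(r+1)^3 - 3(r+1), since 3·(13r^3 - 3r) − (13(r+1)^3 - 3(r+1)) = 26r^3 - 39r^2 - 45r - 10, which is nonnegative for all r ≥ 9.
Combining, 3^(r + 1) ≥ 13(r+1)^3 - 3(r+1).
Hence, by induction on n, the claim holds for every n ≥ 9.
Hence the smallest such n₀ is 9.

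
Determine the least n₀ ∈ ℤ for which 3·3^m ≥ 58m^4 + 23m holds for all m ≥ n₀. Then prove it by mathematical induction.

At m = 11: 531441 < 849431, so the inequality fails and n₀ ≥ 12. We prove 3·3^m ≥ 58m^4 + 23m for all m ≥ 12.
When m = 12: 3·3^m = 1594323 and 58m^4 + 23m = 1202964, so 1594323 ≥ 1202964.
For the inductive step, assume it holds for an arbitrary i ≥ 12, so 3·3^i ≥ 58i^4 + 23i.
Then 3·3^(i + 1) = 3·(3·3^i) ≥ 3·(58i^4 + 23i).
Also, for i ≥ 12 we have 3·(58i^4 + 23i) ≥ 58(i+1)^4 + 23(i+1), since 3·(58i^4 + 23i) − (58(i+1)^4 + 23(i+1)) = 116i^4 - 232i^3 - 348i^2 - 186i - 81, which is nonnegative for all i ≥ 12.
Combining, 3·3^(i + 1) ≥ 58(i+1)^4 + 23(i+1).
By induction, the statement is established for all m ≥ 12.
Hence the smallest such n₀ is 12.

n₀ = 12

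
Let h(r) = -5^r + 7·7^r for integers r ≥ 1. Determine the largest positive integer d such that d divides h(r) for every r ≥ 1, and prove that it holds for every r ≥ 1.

Computing the first values: h(1) = 44 and h(2) = 318; gcd(44, 318) = 2, so d ≤ 2.
We prove 2 | -5^r + 7·7^r for all r ≥ 1 by induction on r.
Base step (r = 1): h(1) = 44 = 2·(22), so 2 | h(1).
For the inductive step, assume it holds for an arbitrary p ≥ 1, i.e. 2 | h(p). Then
h(p+1) − 7·h(p) = (-5^(p+1) + 7·7^(p+1)) − 7·(-5^p + 7·7^p) = (-1)·5^p·(5 − 7) = (2)·5^p. Since 2 | h(p) by the inductive hypothesis, 2 | 7·h(p); and 2 | 2 since 2 = 2·1. Therefore 2 | h(p+1).
This completes the induction.
Therefore the largest such d is 2.

d = 2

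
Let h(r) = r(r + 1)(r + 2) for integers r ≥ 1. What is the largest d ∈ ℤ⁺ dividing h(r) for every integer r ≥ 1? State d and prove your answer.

d = 6

Computing the first values: h(1) = 6 and h(2) = 24; gcd(6, 24) = 6, so d ≤ 6.
We prove 6 | r(r + 1)(r + 2) for all r ≥ 1 by induction on r.
When r = 1: h(1) = 6 = 6·(1), so 6 | h(1).
Suppose the result is true for r = i, i.e. 6 | h(i). Then
h(i+1) − h(i) = (i+1)·(i+2)·(i+3) − i·(i+1)·(i+2) = (i+1)·(i+2)·[(i+3) − i] = 3·(i+1)·(i+2). The product of 2 consecutive integers is divisible by (2)! = 2, so h(i+1) − h(i) is divisible by 3·2 = 6. By the inductive hypothesis 6 | h(i), hence 6 | h(i+1).
This completes the induction.
Therefore the largest such d is 6.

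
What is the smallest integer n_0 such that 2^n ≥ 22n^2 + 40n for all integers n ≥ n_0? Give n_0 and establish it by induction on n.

n_0 = 12

At n = 11: 2048 < 3102, so the inequality fails and n_0 ≥ 12. We prove 2^n ≥ 22n^2 + 40n for all n ≥ 12.
For the base case n = 12: 2^n = 4096 and 22n^2 + 40n = 3648, so 4096 ≥ 3648.
For the inductive step, assume it holds for an arbitrary j ≥ 12, so 2^j ≥ 22j^2 + 40j.
Then 2^(j + 1) = 2·(2^j) ≥ 2·(22j^2 + 40j).
Also, for j ≥ 12 we have 2·(22j^2 + 40j) ≥ 22(j+1)^2 + 40(j+1), since 2·(22j^2 + 40j) − (22(j+1)^2 + 40(j+1)) = 22j^2 - 4j - 62, which is nonnegative for all j ≥ 12.
Combining, 2^(j + 1) ≥ 22(j+1)^2 + 40(j+1).
Hence, by induction on n, the claim holds for every n ≥ 12.
Hence the smallest such n_0 is 12.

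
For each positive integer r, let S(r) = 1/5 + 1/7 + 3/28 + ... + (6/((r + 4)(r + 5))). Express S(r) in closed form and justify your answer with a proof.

S(r) = 6r/(5(r + 5))

We claim S(r) = 6r/(5(r + 5)) for all r ≥ 1.
For the base case r = 1: S(1) = 1/5, and the closed form gives 1/5. They agree.
Inductive step: assume the claim holds for r = p, so S(p) = 6p/(5(p + 5)).
Then S(p+1) = S(p) + (6/((p + 5)(p + 6))) = (6p/(5(p + 5))) + (6/((p + 5)(p + 6))).
Simplifying, S(p+1) = 6(p + 1)/(5(p + 6)) = 6(p+1)/(5((p+1) + 5)),
which is the closed form with r = p+1.
By induction, the statement is established for all r ≥ 1.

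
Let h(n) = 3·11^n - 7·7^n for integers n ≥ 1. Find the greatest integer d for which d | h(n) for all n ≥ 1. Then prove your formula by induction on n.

Computing the first values: h(1) = -16 and h(2) = 20; gcd(-16, 20) = 4, so d ≤ 4.
We prove 4 | 3·11^n - 7·7^n for all n ≥ 1 by induction on n.
When n = 1: h(1) = -16 = 4·(-4), so 4 | h(1).
Suppose the result is true for n = k, i.e. 4 | h(k). Then
h(k+1) − 11·h(k) = (3·11^(k+1) - 7·7^(k+1)) − 11·(3·11^k - 7·7^k) = (-7)·7^k·(7 − 11) = (28)·7^k. Since 4 | h(k) by the inductive hypothesis, 4 | 11·h(k); and 4 | 28 since 28 = 4·7. Therefore 4 | h(k+1).
Hence, by induction on n, the claim holds for every n ≥ 1.
Therefore the largest such d is 4.

d = 4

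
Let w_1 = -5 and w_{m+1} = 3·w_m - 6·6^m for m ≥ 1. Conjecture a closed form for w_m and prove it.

Computing the first terms: w_1 = -5, w_2 = -51, w_3 = -369. This suggests w_m = 7·3^(m - 1) - 2·6^m.
Base step (m = 1): the formula gives -5 = -5 = w_1.
Inductive step: suppose the statement holds for some p ≥ 1, so w_p = 7·3^(p - 1) - 2·6^p.
Then w_{p+1} = 3·w_p - 6·6^p = 3·(7·3^(p - 1) - 2·6^p) - 6·6^p = 7·3^p - 2·6^(p + 1) = 7·3^((p+1) - 1) - 2·6^(p+1),
which is the claimed formula at m = p+1.
By the principle of mathematical induction, the result holds for all m ≥ 1.

w_m = 7·3^(m - 1) - 2·6^m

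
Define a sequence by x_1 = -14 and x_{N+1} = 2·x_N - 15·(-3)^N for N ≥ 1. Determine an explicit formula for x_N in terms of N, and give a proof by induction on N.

x_N = -(-3)^(N + 1) - 5·2^(N - 1)

Computing the first terms: x_1 = -14, x_2 = 17, x_3 = -101. This suggests x_N = -(-3)^(N + 1) - 5·2^(N - 1).
Base case (N = 1): the formula gives -14 = -14 = x_1.
Suppose the result is true for N = r, so x_r = -(-3)^(r + 1) - 5·2^(r - 1).
Then x_{r+1} = 2·x_r - 15·(-3)^r = 2·(-(-3)^(r + 1) - 5·2^(r - 1)) - 15·(-3)^r = -(-3)^(r + 2) - 5·2^r = -(-3)^((r+1) + 1) - 5·2^((r+1) - 1),
which is the claimed formula at N = r+1.
By induction, the statement is established for all N ≥ 1.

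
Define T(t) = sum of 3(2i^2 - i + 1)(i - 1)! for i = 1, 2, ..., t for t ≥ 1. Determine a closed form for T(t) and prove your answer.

T(t) = (6t + 3)t! - 3

We claim T(t) = (6t + 3)t! - 3 for all t ≥ 1.
Base step (t = 1): T(1) = 6, and the closed form gives 6. They agree.
Inductive step: suppose the statement holds for some i ≥ 1, so T(i) = (6i + 3)i! - 3.
Then T(i+1) = T(i) + (3(2i^2 + 3i + 2)i!) = ((6i + 3)i! - 3) + (3(2i^2 + 3i + 2)i!).
Simplifying, T(i+1) = (6(i+1) + 3)(i+1)! - 3,
which is the closed form with t = i+1.
Hence, by induction on t, the claim holds for every t ≥ 1.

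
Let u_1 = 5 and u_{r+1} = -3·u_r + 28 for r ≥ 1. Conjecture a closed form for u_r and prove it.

u_r = -2(-3)^(r - 1) + 7

Computing the first terms: u_1 = 5, u_2 = 13, u_3 = -11. This suggests u_r = -2(-3)^(r - 1) + 7.
Base case (r = 1): the formula gives 5 = 5 = u_1.
Inductive step: assume the claim holds for r = m, so u_m = -2(-3)^(m - 1) + 7.
Then u_{m+1} = -3·u_m + 28 = -3·(-2(-3)^(m - 1) + 7) + 28 = -2(-3)^m + 7 = -2(-3)^((m+1) - 1) + 7,
which is the claimed formula at r = m+1.
This completes the induction.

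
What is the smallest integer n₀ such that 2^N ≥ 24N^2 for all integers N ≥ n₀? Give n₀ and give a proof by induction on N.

n₀ = 12

At N = 11: 2048 < 2904, so the inequality fails and n₀ ≥ 12. We prove 2^N ≥ 24N^2 for all N ≥ 12.
Base step (N = 12): 2^N = 4096 and 24N^2 = 3456, so 4096 ≥ 3456.
Suppose the result is true for N = p, so 2^p ≥ 24p^2.
Then 2^(p + 1) = 2·(2^p) ≥ 2·(24p^2).
Also, for p ≥ 12 we have 2·(24p^2) ≥ 24(p+1)^2, since 2 ≥ (1 + 1/p)^2 for all p ≥ 12.
Combining, 2^(p + 1) ≥ 24(p+1)^2.
This completes the induction.
Hence the smallest such n₀ is 12.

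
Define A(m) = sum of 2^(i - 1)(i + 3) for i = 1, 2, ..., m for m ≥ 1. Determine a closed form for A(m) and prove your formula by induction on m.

We claim A(m) = 2^m(m + 2) - 2 for all m ≥ 1.
When m = 1: A(1) = 4, and the closed form gives 4. They agree.
For the inductive step, assume it holds for an arbitrary i ≥ 1, so A(i) = 2^i(i + 2) - 2.
Then A(i+1) = A(i) + (2^i(i + 4)) = (2^i(i + 2) - 2) + (2^i(i + 4)).
Simplifying, A(i+1) = 2·2^i·i + 6·2^i - 2 = 2^(i+1)((i+1) + 2) - 2,
which is the closed form with m = i+1.
Hence, by induction on m, the claim holds for every m ≥ 1.

A(m) = 2^m(m + 2) - 2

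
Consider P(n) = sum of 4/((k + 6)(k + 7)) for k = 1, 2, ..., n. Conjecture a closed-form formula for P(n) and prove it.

We claim P(n) = 4n/(7(n + 7)) for all n ≥ 1.
For the base case n = 1: P(1) = 1/14, and the closed form gives 1/14. They agree.
Suppose the result is true for n = k, so P(k) = 4k/(7(k + 7)).
Then P(k+1) = P(k) + (4/((k + 7)(k + 8))) = (4k/(7(k + 7))) + (4/((k + 7)(k + 8))).
Simplifying, P(k+1) = 4(k + 1)/(7(k + 8)) = 4(k+1)/(7((k+1) + 7)),
which is the closed form with n = k+1.
Hence, by induction on n, the claim holds for every n ≥ 1.

P(n) = 4n/(7(n + 7))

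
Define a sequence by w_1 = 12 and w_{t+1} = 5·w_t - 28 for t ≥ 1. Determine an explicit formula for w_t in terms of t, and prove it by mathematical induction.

w_t = 5^t + 7

Computing the first terms: w_1 = 12, w_2 = 32, w_3 = 132. This suggests w_t = 5^t + 7.
Base step (t = 1): the formula gives 12 = 12 = w_1.
Inductive step: suppose the statement holds for some p ≥ 1, so w_p = 5^p + 7.
Then w_{p+1} = 5·w_p - 28 = 5·(5^p + 7) - 28 = 5^(p + 1) + 7,
which is the claimed formula at t = p+1.
By the principle of mathematical induction, the result holds for all t ≥ 1.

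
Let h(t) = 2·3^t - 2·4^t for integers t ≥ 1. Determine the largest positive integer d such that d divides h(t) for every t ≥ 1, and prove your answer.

d = 2

Computing the first values: h(1) = -2 and h(2) = -14; gcd(-2, -14) = 2, so d ≤ 2.
We prove 2 | 2·3^t - 2·4^t for all t ≥ 1 by induction on t.
Base step (t = 1): h(1) = -2 = 2·(-1), so 2 | h(1).
For the inductive step, assume it holds for an arbitrary p ≥ 1, i.e. 2 | h(p). Then
h(p+1) − 4·h(p) = (2·3^(p+1) - 2·4^(p+1)) − 4·(2·3^p - 2·4^p) = (2)·3^p·(3 − 4) = (-2)·3^p. Since 2 | h(p) by the inductive hypothesis, 2 | 4·h(p); and 2 | -2 since -2 = 2·-1. Therefore 2 | h(p+1).
By the principle of mathematical induction, the result holds for all t ≥ 1.
Therefore the largest such d is 2.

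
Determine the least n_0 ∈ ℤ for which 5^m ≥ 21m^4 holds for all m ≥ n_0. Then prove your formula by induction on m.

n_0 = 7

At m = 6: 15625 < 27216, so the inequality fails and n_0 ≥ 7. We prove 5^m ≥ 21m^4 for all m ≥ 7.
For the base case m = 7: 5^m = 78125 and 21m^4 = 50421, so 78125 ≥ 50421.
Inductive step: assume the claim holds for m = p, so 5^p ≥ 21p^4.
Then 5^(p + 1) = 5·(5^p) ≥ 5·(21p^4).
Also, for p ≥ 7 we have 5·(21p^4) ≥ 21(p+1)^4, since 5 ≥ (1 + 1/p)^4 for all p ≥ 7.
Combining, 5^(p + 1) ≥ 21(p+1)^4.
By the principle of mathematical induction, the result holds for all m ≥ 7.
Hence the smallest such n_0 is 7.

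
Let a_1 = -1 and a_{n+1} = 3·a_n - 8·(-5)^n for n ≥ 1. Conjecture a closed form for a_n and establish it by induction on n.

a_n = (-5)^n + 4·3^(n - 1)

Computing the first terms: a_1 = -1, a_2 = 37, a_3 = -89. This suggests a_n = (-5)^n + 4·3^(n - 1).
When n = 1: the formula gives -1 = -1 = a_1.
Inductive step: suppose the statement holds for some i ≥ 1, so a_i = (-5)^i + 4·3^(i - 1).
Then a_{i+1} = 3·a_i - 8·(-5)^i = 3·((-5)^i + 4·3^(i - 1)) - 8·(-5)^i = (-5)^(i + 1) + 4·3^i = (-5)^(i+1) + 4·3^((i+1) - 1),
which is the claimed formula at n = i+1.
This completes the induction.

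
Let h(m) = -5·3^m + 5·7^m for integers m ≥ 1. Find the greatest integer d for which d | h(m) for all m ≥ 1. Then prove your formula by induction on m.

d = 20

Computing the first values: h(1) = 20 and h(2) = 200; gcd(20, 200) = 20, so d ≤ 20.
We prove 20 | -5·3^m + 5·7^m for all m ≥ 1 by induction on m.
For the base case m = 1: h(1) = 20 = 20·(1), so 20 | h(1).
Inductive step: assume the claim holds for m = j, i.e. 20 | h(j). Then
h(j+1) − 7·h(j) = (-5·3^(j+1) + 5·7^(j+1)) − 7·(-5·3^j + 5·7^j) = (-5)·3^j·(3 − 7) = (20)·3^j. Since 20 | h(j) by the inductive hypothesis, 20 | 7·h(j); and 20 | 20 since 20 = 20·1. Therefore 20 | h(j+1).
By the principle of mathematical induction, the result holds for all m ≥ 1.
Therefore the largest such d is 20.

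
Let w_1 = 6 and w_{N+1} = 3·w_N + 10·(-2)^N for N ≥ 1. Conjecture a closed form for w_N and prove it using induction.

Computing the first terms: w_1 = 6, w_2 = -2, w_3 = 34. This suggests w_N = (-2)^(N + 1) + 2·3^(N - 1).
Base step (N = 1): the formula gives 6 = 6 = w_1.
Inductive step: suppose the statement holds for some p ≥ 1, so w_p = (-2)^(p + 1) + 2·3^(p - 1).
Then w_{p+1} = 3·w_p + 10·(-2)^p = 3·((-2)^(p + 1) + 2·3^(p - 1)) + 10·(-2)^p = (-2)^(p + 2) + 2·3^p = (-2)^((p+1) + 1) + 2·3^((p+1) - 1),
which is the claimed formula at N = p+1.
Hence, by induction on N, the claim holds for every N ≥ 1.

w_N = (-2)^(N + 1) + 2·3^(N - 1)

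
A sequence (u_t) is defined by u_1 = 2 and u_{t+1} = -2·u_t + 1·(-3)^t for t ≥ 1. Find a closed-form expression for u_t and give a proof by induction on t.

Computing the first terms: u_1 = 2, u_2 = -7, u_3 = 23. This suggests u_t = -(-2)^(t - 1) - (-3)^t.
Base step (t = 1): the formula gives 2 = 2 = u_1.
Inductive step: suppose the statement holds for some j ≥ 1, so u_j = -(-2)^(j - 1) - (-3)^j.
Then u_{j+1} = -2·u_j + 1·(-3)^j = -2·(-(-2)^(j - 1) - (-3)^j) + 1·(-3)^j = -(-2)^j - (-3)^(j + 1) = -(-2)^((j+1) - 1) - (-3)^(j+1),
which is the claimed formula at t = j+1.
This completes the induction.

u_t = -(-2)^(t - 1) - (-3)^t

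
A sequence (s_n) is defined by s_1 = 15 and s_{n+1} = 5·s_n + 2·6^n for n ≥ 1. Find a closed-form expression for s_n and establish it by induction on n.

s_n = 3·5^(n - 1) + 2·6^n

Computing the first terms: s_1 = 15, s_2 = 87, s_3 = 507. This suggests s_n = 3·5^(n - 1) + 2·6^n.
Base step (n = 1): the formula gives 15 = 15 = s_1.
For the inductive step, assume it holds for an arbitrary p ≥ 1, so s_p = 3·5^(p - 1) + 2·6^p.
Then s_{p+1} = 5·s_p + 2·6^p = 5·(3·5^(p - 1) + 2·6^p) + 2·6^p = 3·5^p + 2·6^(p + 1) = 3·5^((p+1) - 1) + 2·6^(p+1),
which is the claimed formula at n = p+1.
Hence, by induction on n, the claim holds for every n ≥ 1.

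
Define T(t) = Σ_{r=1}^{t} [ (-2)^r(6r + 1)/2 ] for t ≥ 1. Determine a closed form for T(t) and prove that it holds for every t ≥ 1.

We claim T(t) = (-2)^t(2t + 1) - 1 for all t ≥ 1.
For the base case t = 1: T(1) = -7, and the closed form gives -7. They agree.
For the inductive step, assume it holds for an arbitrary r ≥ 1, so T(r) = (-2)^r(2r + 1) - 1.
Then T(r+1) = T(r) + ((-2)^r(-6r - 7)) = ((-2)^r(2r + 1) - 1) + ((-2)^r(-6r - 7)).
Simplifying, T(r+1) = -4(-2)^r·r - 6(-2)^r - 1 = (-2)^(r+1)(2(r+1) + 1) - 1,
which is the closed form with t = r+1.
This completes the induction.

T(t) = (-2)^t(2t + 1) - 1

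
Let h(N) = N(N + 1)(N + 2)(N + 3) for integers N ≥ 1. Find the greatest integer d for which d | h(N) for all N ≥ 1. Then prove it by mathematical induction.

d = 24

Computing the first values: h(1) = 24 and h(2) = 120; gcd(24, 120) = 24, so d ≤ 24.
We prove 24 | N(N + 1)(N + 2)(N + 3) for all N ≥ 1 by induction on N.
Base step (N = 1): h(1) = 24 = 24·(1), so 24 | h(1).
For the inductive step, assume it holds for an arbitrary r ≥ 1, i.e. 24 | h(r). Then
h(r+1) − h(r) = (r+1)·(r+2)·(r+3)·(r+4) − r·(r+1)·(r+2)·(r+3) = (r+1)·(r+2)·(r+3)·[(r+4) − r] = 4·(r+1)·(r+2)·(r+3). The product of 3 consecutive integers is divisible by (3)! = 6, so h(r+1) − h(r) is divisible by 4·6 = 24. By the inductive hypothesis 24 | h(r), hence 24 | h(r+1).
This completes the induction.
Therefore the largest such d is 24.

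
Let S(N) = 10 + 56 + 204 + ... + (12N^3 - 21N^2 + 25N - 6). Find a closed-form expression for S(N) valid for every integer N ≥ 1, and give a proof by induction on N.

We claim S(N) = N(3N^3 - N^2 + 5N + 3) for all N ≥ 1.
Base step (N = 1): S(1) = 10, and the closed form gives 10. They agree.
For the inductive step, assume it holds for an arbitrary i ≥ 1, so S(i) = i(3i^3 - i^2 + 5i + 3).
Then S(i+1) = S(i) + (12i^3 + 15i^2 + 19i + 10) = (i(3i^3 - i^2 + 5i + 3)) + (12i^3 + 15i^2 + 19i + 10).
Simplifying, S(i+1) = (i + 1)(3i^3 + 8i^2 + 12i + 10) = (i+1)(3(i+1)^3 - (i+1)^2 + 5(i+1) + 3),
which is the closed form with N = i+1.
This completes the induction.

S(N) = N(3N^3 - N^2 + 5N + 3)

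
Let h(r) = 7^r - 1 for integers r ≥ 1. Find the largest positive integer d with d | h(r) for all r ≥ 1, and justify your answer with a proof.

Computing the first values: h(1) = 6 and h(2) = 48; gcd(6, 48) = 6, so d ≤ 6.
We prove 6 | 7^r - 1 for all r ≥ 1 by induction on r.
For the base case r = 1: h(1) = 6 = 6·(1), so 6 | h(1).
Inductive step: suppose the statement holds for some k ≥ 1, i.e. 6 | h(k). Then
7^{k+1} − 1^{k+1} = 7·7^k − 1·1^k = 7·(7^k − 1^k) + (6)·1^k. The first term is divisible by 6 by the inductive hypothesis, and the second term (6)·1^k is divisible by 6 since 6 | 6. Hence 6 | h(k+1).
By the principle of mathematical induction, the result holds for all r ≥ 1.
Therefore the largest such d is 6.

d = 6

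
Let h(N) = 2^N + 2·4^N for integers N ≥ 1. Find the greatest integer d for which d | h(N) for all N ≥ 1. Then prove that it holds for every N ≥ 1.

Computing the first values: h(1) = 10 and h(2) = 36; gcd(10, 36) = 2, so d ≤ 2.
We prove 2 | 2^N + 2·4^N for all N ≥ 1 by induction on N.
For the base case N = 1: h(1) = 10 = 2·(5), so 2 | h(1).
Inductive step: assume the claim holds for N = m, i.e. 2 | h(m). Then
h(m+1) − 4·h(m) = (2^(m+1) + 2·4^(m+1)) − 4·(2^m + 2·4^m) = (1)·2^m·(2 − 4) = (-2)·2^m. Since 2 | h(m) by the inductive hypothesis, 2 | 4·h(m); and 2 | -2 since -2 = 2·-1. Therefore 2 | h(m+1).
By the principle of mathematical induction, the result holds for all N ≥ 1.
Therefore the largest such d is 2.

d = 2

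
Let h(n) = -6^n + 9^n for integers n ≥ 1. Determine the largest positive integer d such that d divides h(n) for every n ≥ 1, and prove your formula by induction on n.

Computing the first values: h(1) = 3 and h(2) = 45; gcd(3, 45) = 3, so d ≤ 3.
We prove 3 | -6^n + 9^n for all n ≥ 1 by induction on n.
For the base case n = 1: h(1) = 3 = 3·(1), so 3 | h(1).
For the inductive step, assume it holds for an arbitrary r ≥ 1, i.e. 3 | h(r). Then
9^{r+1} − 6^{r+1} = 9·9^r − 6·6^r = 9·(9^r − 6^r) + (3)·6^r. The first term is divisible by 3 by the inductive hypothesis, and the second term (3)·6^r is divisible by 3 since 3 | 3. Hence 3 | h(r+1).
This completes the induction.
Therefore the largest such d is 3.

d = 3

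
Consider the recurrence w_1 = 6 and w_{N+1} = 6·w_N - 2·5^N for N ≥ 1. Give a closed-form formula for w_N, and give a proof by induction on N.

Computing the first terms: w_1 = 6, w_2 = 26, w_3 = 106. This suggests w_N = 2·5^N - 4·6^(N - 1).
Base case (N = 1): the formula gives 6 = 6 = w_1.
Suppose the result is true for N = k, so w_k = 2·5^k - 4·6^(k - 1).
Then w_{k+1} = 6·w_k - 2·5^k = 6·(2·5^k - 4·6^(k - 1)) - 2·5^k = 2·5^(k + 1) - 4·6^k = 2·5^(k+1) - 4·6^((k+1) - 1),
which is the claimed formula at N = k+1.
By induction, the statement is established for all N ≥ 1.

w_N = 2·5^N - 4·6^(N - 1)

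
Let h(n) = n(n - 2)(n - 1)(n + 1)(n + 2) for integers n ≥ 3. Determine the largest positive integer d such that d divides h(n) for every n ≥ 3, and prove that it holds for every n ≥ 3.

d = 120

Computing the first values: h(3) = 120 and h(4) = 720; gcd(120, 720) = 120, so d ≤ 120.
We prove 120 | n(n - 2)(n - 1)(n + 1)(n + 2) for all n ≥ 3 by induction on n.
Base case (n = 3): h(3) = 120 = 120·(1), so 120 | h(3).
Inductive step: assume the claim holds for n = r, i.e. 120 | h(r). Then
h(r+1) − h(r) = (r-1)·r·(r+1)·(r+2)·(r+3) − (r-2)·(r-1)·r·(r+1)·(r+2) = (r-1)·r·(r+1)·(r+2)·[(r+3) − (r-2)] = 5·(r-1)·r·(r+1)·(r+2). The product of 4 consecutive integers is divisible by (4)! = 24, so h(r+1) − h(r) is divisible by 5·24 = 120. By the inductive hypothesis 120 | h(r), hence 120 | h(r+1).
By the principle of mathematical induction, the result holds for all n ≥ 3.
Therefore the largest such d is 120.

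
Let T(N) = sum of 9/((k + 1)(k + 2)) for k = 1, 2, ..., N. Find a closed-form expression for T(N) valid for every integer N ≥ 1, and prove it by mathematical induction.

T(N) = 9N/(2(N + 2))

We claim T(N) = 9N/(2(N + 2)) for all N ≥ 1.
When N = 1: T(1) = 3/2, and the closed form gives 3/2. They agree.
Suppose the result is true for N = k, so T(k) = 9k/(2(k + 2)).
Then T(k+1) = T(k) + (9/((k + 2)(k + 3))) = (9k/(2(k + 2))) + (9/((k + 2)(k + 3))).
Simplifying, T(k+1) = 9(k + 1)/(2(k + 3)) = 9(k+1)/(2((k+1) + 2)),
which is the closed form with N = k+1.
This completes the induction.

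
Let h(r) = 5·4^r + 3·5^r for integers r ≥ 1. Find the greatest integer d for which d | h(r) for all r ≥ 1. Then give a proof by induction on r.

d = 5

Computing the first values: h(1) = 35 and h(2) = 155; gcd(35, 155) = 5, so d ≤ 5.
We prove 5 | 5·4^r + 3·5^r for all r ≥ 1 by induction on r.
When r = 1: h(1) = 35 = 5·(7), so 5 | h(1).
Inductive step: assume the claim holds for r = m, i.e. 5 | h(m). Then
h(m+1) − 5·h(m) = (5·4^(m+1) + 3·5^(m+1)) − 5·(5·4^m + 3·5^m) = (5)·4^m·(4 − 5) = (-5)·4^m. Since 5 | h(m) by the inductive hypothesis, 5 | 5·h(m); and 5 | -5 since -5 = 5·-1. Therefore 5 | h(m+1).
By the principle of mathematical induction, the result holds for all r ≥ 1.
Therefore the largest such d is 5.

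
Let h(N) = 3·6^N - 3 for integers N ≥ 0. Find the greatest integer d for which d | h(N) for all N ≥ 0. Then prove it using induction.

Computing the first values: h(0) = 0 and h(1) = 15; gcd(0, 15) = 15, so d ≤ 15.
We prove 15 | 3·6^N - 3 for all N ≥ 0 by induction on N.
For the base case N = 0: h(0) = 0 = 15·(0), so 15 | h(0).
Inductive step: assume the claim holds for N = r, i.e. 15 | h(r). Then
h(r+1) = 3·6^(r+1) - 3 = 6·(3·6^r - 3) + 15 = 6·h(r) + 15. The first term is divisible by 15 by the inductive hypothesis, and 15 is divisible by 15. Hence 15 | h(r+1).
By induction, the statement is established for all N ≥ 0.
Therefore the largest such d is 15.

d = 15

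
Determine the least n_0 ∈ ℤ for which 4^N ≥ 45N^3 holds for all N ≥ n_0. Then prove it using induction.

At N = 6: 4096 < 9720, so the inequality fails and n_0 ≥ 7. We prove 4^N ≥ 45N^3 for all N ≥ 7.
When N = 7: 4^N = 16384 and 45N^3 = 15435, so 16384 ≥ 15435.
For the inductive step, assume it holds for an arbitrary m ≥ 7, so 4^m ≥ 45m^3.
Then 4^(m + 1) = 4·(4^m) ≥ 4·(45m^3).
Also, for m ≥ 7 we have 4·(45m^3) ≥ 45(m+1)^3, since 4 ≥ (1 + 1/m)^3 for all m ≥ 7.
Combining, 4^(m + 1) ≥ 45(m+1)^3.
By the principle of mathematical induction, the result holds for all N ≥ 7.
Hence the smallest such n_0 is 7.

n_0 = 7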